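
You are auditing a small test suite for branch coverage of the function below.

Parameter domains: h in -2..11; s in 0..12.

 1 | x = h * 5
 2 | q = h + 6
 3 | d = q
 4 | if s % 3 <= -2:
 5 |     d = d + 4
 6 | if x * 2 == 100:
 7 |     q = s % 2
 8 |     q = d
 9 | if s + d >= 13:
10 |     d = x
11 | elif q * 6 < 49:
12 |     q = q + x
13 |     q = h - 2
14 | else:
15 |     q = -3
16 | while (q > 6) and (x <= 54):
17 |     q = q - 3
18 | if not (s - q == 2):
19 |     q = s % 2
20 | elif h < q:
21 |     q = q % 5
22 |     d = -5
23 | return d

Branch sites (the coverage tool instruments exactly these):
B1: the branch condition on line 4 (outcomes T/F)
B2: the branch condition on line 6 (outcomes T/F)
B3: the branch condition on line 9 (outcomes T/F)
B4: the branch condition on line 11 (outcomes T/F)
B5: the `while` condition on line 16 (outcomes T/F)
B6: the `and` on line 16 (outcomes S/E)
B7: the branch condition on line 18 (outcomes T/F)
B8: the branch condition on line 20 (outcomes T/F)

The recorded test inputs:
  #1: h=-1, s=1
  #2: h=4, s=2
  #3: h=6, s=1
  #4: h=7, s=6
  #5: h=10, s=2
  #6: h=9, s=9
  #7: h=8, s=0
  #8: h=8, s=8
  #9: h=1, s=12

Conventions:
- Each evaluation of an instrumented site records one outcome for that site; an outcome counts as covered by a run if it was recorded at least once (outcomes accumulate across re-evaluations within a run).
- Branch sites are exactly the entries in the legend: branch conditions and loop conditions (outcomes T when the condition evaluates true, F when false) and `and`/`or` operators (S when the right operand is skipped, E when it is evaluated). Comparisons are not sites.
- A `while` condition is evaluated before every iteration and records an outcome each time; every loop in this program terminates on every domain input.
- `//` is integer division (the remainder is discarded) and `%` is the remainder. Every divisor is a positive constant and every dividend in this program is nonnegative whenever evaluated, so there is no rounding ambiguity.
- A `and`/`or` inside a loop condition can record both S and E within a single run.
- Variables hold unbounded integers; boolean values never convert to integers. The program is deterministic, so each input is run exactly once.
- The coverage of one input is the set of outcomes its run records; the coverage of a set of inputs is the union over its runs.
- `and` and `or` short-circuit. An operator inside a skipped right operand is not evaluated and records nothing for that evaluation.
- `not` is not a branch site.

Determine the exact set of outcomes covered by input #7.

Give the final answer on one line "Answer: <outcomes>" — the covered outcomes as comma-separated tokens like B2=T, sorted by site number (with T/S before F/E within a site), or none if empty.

Simulating input #7 (h=8, s=0) step by step:
  B1->F, B2->F, B3->T, B6->E, B5->T, B6->E, B5->T, B6->E, B5->T, B6->S
  B5->F, B7->T
as a set, this run covers: B1=F, B2=F, B3=T, B5=T, B5=F, B6=S, B6=E, B7=T

Answer: B1=F, B2=F, B3=T, B5=T, B5=F, B6=S, B6=E, B7=T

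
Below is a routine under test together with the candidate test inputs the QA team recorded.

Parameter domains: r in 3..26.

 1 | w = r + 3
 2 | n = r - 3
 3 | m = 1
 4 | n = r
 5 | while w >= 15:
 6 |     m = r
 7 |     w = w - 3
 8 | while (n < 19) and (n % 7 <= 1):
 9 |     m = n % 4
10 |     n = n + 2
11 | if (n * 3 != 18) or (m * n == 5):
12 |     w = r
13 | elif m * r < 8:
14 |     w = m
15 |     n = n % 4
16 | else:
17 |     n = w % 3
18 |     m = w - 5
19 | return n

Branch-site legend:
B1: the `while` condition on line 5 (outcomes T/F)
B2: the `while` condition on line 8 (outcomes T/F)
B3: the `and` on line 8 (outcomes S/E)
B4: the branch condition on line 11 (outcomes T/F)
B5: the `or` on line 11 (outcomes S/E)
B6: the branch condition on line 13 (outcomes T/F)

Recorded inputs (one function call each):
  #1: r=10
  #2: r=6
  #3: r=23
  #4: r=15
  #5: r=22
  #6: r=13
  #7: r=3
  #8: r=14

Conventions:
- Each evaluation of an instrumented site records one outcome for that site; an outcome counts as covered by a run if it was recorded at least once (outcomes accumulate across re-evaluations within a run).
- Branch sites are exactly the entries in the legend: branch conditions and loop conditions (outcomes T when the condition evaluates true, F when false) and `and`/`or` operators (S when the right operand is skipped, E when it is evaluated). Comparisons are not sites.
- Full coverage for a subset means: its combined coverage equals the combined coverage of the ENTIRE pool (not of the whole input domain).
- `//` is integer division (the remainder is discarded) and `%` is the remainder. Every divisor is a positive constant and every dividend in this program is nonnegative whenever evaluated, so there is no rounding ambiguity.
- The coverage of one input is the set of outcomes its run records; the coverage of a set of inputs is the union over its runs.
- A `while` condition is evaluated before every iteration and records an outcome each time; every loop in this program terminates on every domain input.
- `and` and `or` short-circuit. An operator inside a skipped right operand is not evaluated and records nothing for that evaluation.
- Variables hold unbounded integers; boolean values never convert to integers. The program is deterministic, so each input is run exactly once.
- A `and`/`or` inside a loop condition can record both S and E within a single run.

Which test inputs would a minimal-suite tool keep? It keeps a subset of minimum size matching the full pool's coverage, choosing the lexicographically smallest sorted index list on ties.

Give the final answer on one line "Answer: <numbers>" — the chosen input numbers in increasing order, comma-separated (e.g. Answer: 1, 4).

input #1 (r=10): covers B1=F, B2=F, B3=E, B4=T, B5=S
input #2 (r=6): covers B1=F, B2=F, B3=E, B4=F, B5=E, B6=T
input #3 (r=23): covers B1=T, B1=F, B2=F, B3=S, B4=T, B5=S
input #4 (r=15): covers B1=T, B1=F, B2=T, B2=F, B3=E, B4=T, B5=S
input #5 (r=22): covers B1=T, B1=F, B2=F, B3=S, B4=T, B5=S
input #6 (r=13): covers B1=T, B1=F, B2=F, B3=E, B4=T, B5=S
input #7 (r=3): covers B1=F, B2=F, B3=E, B4=T, B5=S
input #8 (r=14): covers B1=T, B1=F, B2=T, B2=F, B3=E, B4=T, B5=S
pool-wide coverage (11 outcomes): B1=T, B1=F, B2=T, B2=F, B3=S, B3=E, B4=T, B4=F, B5=S, B5=E, B6=T
checked all size-1 subsets: none covers 11 outcomes (max 7/11)
checked all size-2 subsets: none covers 11 outcomes (max 10/11)
the canonical winner is {2, 3, 4}: size 3, full 11-outcome coverage, earliest index list among size-3 covers

Answer: 2, 3, 4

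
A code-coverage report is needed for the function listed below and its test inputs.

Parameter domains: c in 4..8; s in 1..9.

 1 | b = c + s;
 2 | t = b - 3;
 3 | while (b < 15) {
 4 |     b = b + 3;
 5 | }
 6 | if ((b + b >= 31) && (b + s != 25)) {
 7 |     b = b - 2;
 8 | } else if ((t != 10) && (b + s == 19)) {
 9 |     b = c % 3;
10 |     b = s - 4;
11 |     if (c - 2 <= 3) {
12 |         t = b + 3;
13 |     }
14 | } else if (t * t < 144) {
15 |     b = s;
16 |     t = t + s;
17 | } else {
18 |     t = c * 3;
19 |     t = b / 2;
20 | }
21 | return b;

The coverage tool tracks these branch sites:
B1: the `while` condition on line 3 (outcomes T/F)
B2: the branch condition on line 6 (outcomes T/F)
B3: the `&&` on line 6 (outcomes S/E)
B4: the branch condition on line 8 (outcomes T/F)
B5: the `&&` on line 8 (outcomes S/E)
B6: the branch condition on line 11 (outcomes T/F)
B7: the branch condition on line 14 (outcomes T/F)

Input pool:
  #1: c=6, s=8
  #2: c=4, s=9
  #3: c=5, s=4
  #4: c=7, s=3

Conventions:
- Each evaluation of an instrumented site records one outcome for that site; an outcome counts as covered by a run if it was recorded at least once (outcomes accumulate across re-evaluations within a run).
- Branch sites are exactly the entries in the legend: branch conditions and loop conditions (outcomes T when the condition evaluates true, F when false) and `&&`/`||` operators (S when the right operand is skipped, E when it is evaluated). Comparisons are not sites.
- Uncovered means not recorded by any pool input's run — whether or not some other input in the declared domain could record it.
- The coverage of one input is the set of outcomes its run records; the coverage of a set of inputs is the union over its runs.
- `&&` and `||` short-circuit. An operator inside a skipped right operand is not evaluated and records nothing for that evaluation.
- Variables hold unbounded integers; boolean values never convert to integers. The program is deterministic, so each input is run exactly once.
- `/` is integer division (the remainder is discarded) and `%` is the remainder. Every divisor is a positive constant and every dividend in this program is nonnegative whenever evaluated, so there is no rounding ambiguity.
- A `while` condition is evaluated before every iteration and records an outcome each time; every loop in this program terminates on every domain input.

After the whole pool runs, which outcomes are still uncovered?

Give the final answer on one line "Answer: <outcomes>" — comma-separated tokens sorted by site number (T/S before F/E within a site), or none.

input #1, c=6, s=8: events B1->T, B1->F, B3->E, B2->F, B5->E, B4->F, B7->T; outcomes B1=T, B1=F, B2=F, B3=E, B4=F, B5=E, B7=T
input #2, c=4, s=9: events B1->T, B1->F, B3->E, B2->F, B5->S, B4->F, B7->T; outcomes B1=T, B1=F, B2=F, B3=E, B4=F, B5=S, B7=T
input #3, c=5, s=4: events B1->T, B1->T, B1->F, B3->S, B2->F, B5->E, B4->T, B6->T; outcomes B1=T, B1=F, B2=F, B3=S, B4=T, B5=E, B6=T
input #4, c=7, s=3: events B1->T, B1->T, B1->F, B3->E, B2->T; outcomes B1=T, B1=F, B2=T, B3=E
union over the pool: B1=T, B1=F, B2=T, B2=F, B3=S, B3=E, B4=T, B4=F, B5=S, B5=E, B6=T, B7=T
uncovered (2 of 14): B6=F, B7=F

Answer: B6=F, B7=F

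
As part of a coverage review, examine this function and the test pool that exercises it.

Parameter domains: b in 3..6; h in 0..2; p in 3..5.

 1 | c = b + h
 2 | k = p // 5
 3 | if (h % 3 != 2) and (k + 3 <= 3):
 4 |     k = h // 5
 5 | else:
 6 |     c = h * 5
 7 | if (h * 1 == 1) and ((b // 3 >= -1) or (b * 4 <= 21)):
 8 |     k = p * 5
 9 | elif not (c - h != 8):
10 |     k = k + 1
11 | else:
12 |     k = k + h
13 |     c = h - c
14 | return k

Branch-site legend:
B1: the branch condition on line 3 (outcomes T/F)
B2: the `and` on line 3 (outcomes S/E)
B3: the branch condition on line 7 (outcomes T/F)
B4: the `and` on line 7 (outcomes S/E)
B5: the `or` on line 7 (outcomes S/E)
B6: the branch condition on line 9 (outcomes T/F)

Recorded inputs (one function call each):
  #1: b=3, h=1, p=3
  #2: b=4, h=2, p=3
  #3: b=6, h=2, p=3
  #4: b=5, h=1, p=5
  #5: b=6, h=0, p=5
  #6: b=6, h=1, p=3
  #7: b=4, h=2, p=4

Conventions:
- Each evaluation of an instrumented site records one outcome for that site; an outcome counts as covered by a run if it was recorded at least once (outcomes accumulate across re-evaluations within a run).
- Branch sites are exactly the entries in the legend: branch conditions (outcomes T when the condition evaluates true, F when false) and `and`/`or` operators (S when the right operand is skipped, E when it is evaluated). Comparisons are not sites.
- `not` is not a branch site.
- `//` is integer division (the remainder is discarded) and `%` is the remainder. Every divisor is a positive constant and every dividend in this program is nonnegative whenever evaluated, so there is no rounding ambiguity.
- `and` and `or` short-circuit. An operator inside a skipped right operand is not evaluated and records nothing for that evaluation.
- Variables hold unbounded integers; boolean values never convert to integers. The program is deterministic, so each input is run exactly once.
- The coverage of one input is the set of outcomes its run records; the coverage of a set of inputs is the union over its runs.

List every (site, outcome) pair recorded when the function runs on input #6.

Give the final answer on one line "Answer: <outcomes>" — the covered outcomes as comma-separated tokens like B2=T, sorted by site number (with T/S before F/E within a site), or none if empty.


Simulating input #6 (b=6, h=1, p=3) step by step:
  B2->E, B1->T, B4->E, B5->S, B3->T
as a set, this run covers: B1=T, B2=E, B3=T, B4=E, B5=S
Answer: B1=T, B2=E, B3=T, B4=E, B5=S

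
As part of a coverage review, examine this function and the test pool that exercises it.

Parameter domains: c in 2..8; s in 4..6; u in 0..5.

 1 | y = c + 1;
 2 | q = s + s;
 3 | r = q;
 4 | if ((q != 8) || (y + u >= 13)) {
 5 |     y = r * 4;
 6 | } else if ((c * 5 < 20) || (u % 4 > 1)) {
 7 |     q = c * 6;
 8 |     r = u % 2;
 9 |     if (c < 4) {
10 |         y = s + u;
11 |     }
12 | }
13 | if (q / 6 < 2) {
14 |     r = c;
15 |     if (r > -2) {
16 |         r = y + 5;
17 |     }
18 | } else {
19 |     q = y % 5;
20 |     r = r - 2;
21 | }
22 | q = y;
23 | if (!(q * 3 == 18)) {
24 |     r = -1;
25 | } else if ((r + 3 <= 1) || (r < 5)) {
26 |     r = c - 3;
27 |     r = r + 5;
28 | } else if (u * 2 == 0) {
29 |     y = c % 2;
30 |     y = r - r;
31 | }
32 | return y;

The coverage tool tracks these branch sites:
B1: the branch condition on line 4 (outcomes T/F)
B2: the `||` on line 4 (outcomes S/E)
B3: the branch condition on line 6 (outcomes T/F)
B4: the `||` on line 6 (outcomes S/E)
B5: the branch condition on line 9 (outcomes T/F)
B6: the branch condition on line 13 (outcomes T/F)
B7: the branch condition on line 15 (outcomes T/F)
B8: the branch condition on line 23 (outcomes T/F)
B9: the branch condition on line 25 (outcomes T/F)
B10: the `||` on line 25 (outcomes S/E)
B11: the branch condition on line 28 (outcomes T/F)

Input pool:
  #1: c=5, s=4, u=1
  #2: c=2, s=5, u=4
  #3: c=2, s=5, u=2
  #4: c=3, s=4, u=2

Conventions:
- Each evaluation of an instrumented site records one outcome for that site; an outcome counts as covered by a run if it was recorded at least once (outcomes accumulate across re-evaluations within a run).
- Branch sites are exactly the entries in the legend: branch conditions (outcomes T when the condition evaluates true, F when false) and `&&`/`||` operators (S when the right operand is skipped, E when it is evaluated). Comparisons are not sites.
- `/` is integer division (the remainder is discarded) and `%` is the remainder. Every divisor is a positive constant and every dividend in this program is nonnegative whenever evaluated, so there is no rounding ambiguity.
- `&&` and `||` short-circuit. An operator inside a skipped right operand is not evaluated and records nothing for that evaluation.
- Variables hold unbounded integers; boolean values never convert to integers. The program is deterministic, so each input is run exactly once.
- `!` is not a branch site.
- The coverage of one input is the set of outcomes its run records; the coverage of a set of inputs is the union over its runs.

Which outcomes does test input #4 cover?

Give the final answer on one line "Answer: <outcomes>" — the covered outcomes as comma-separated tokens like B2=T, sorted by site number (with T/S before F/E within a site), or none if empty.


Running input #4 (c=3, s=4, u=2), event by event:
  B2->E, B1->F, B4->S, B3->T, B5->T, B6->F, B8->F, B10->S, B9->T
collecting distinct outcomes: B1=F, B2=E, B3=T, B4=S, B5=T, B6=F, B8=F, B9=T, B10=S
Answer: B1=F, B2=E, B3=T, B4=S, B5=T, B6=F, B8=F, B9=T, B10=S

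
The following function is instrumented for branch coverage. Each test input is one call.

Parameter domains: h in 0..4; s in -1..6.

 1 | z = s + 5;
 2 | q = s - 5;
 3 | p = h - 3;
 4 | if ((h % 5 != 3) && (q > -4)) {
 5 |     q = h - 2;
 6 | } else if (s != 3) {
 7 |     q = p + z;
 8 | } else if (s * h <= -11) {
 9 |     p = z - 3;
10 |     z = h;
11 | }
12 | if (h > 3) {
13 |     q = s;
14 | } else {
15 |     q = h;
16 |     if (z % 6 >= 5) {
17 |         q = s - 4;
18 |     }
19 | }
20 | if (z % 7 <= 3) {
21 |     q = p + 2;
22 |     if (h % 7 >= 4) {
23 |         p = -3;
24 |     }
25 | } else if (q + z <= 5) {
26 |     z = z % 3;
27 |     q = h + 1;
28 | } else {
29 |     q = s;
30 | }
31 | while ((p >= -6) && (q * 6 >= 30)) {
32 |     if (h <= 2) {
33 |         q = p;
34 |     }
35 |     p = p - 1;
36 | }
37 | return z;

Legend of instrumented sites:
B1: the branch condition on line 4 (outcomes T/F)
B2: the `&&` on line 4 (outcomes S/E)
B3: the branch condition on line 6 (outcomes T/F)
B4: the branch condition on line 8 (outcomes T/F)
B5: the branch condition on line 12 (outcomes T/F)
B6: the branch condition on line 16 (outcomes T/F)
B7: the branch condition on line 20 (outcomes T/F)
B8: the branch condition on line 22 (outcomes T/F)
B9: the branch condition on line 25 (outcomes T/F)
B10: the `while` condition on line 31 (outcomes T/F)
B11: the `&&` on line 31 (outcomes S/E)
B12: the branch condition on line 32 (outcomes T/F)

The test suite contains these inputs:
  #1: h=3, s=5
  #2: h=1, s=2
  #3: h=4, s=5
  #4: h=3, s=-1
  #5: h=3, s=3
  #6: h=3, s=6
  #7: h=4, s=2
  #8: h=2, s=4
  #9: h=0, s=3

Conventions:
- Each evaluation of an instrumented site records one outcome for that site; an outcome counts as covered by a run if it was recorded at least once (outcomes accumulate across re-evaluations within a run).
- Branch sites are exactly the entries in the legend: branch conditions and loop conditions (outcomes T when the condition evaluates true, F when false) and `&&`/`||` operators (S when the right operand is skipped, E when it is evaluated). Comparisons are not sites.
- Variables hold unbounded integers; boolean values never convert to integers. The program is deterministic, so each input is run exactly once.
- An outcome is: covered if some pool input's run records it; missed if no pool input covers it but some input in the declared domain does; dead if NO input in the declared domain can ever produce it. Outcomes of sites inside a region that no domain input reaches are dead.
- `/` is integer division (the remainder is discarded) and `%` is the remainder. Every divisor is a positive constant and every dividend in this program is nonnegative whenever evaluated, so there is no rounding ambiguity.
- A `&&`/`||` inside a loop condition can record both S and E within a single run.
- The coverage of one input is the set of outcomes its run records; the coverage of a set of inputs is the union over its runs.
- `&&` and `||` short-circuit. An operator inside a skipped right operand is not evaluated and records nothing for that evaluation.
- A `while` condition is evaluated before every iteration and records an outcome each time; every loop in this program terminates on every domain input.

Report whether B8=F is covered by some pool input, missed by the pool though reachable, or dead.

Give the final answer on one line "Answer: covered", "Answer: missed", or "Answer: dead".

B8=F is recorded by pool input(s) 1, 2, 5, 8, 9 -> covered

Answer: covered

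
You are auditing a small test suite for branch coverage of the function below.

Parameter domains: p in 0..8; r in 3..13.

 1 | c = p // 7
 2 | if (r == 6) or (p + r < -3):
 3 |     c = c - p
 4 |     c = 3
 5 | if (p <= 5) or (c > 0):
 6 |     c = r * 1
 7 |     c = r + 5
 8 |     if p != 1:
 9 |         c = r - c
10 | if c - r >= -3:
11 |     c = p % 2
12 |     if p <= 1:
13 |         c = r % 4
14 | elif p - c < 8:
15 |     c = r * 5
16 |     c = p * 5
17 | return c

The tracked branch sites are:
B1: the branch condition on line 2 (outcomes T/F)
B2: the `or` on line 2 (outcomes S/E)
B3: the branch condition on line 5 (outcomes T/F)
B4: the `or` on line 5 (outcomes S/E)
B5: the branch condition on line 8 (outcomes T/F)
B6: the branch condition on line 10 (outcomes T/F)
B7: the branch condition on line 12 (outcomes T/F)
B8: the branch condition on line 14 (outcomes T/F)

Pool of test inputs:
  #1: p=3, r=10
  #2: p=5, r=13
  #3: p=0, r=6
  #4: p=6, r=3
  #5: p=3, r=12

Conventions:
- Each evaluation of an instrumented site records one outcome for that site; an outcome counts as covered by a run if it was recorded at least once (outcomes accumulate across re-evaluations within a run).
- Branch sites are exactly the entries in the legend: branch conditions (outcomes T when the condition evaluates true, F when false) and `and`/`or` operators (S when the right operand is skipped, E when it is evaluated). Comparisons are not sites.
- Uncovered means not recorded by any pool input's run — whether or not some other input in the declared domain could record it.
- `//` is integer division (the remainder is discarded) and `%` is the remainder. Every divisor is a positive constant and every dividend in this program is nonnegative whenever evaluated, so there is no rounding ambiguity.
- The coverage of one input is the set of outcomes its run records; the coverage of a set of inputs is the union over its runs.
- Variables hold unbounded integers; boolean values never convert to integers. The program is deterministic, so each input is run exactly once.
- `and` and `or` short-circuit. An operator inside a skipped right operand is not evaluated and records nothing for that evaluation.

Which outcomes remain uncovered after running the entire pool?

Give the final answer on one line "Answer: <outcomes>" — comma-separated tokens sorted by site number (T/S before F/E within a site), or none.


input #1 (p=3, r=10): covers B1=F, B2=E, B3=T, B4=S, B5=T, B6=F, B8=F
input #2 (p=5, r=13): covers B1=F, B2=E, B3=T, B4=S, B5=T, B6=F, B8=F
input #3 (p=0, r=6): covers B1=T, B2=S, B3=T, B4=S, B5=T, B6=F, B8=T
input #4 (p=6, r=3): covers B1=F, B2=E, B3=F, B4=E, B6=T, B7=F
input #5 (p=3, r=12): covers B1=F, B2=E, B3=T, B4=S, B5=T, B6=F, B8=F
union over the pool: B1=T, B1=F, B2=S, B2=E, B3=T, B3=F, B4=S, B4=E, B5=T, B6=T, B6=F, B7=F, B8=T, B8=F
uncovered (2 of 16): B5=F, B7=T
Answer: B5=F, B7=T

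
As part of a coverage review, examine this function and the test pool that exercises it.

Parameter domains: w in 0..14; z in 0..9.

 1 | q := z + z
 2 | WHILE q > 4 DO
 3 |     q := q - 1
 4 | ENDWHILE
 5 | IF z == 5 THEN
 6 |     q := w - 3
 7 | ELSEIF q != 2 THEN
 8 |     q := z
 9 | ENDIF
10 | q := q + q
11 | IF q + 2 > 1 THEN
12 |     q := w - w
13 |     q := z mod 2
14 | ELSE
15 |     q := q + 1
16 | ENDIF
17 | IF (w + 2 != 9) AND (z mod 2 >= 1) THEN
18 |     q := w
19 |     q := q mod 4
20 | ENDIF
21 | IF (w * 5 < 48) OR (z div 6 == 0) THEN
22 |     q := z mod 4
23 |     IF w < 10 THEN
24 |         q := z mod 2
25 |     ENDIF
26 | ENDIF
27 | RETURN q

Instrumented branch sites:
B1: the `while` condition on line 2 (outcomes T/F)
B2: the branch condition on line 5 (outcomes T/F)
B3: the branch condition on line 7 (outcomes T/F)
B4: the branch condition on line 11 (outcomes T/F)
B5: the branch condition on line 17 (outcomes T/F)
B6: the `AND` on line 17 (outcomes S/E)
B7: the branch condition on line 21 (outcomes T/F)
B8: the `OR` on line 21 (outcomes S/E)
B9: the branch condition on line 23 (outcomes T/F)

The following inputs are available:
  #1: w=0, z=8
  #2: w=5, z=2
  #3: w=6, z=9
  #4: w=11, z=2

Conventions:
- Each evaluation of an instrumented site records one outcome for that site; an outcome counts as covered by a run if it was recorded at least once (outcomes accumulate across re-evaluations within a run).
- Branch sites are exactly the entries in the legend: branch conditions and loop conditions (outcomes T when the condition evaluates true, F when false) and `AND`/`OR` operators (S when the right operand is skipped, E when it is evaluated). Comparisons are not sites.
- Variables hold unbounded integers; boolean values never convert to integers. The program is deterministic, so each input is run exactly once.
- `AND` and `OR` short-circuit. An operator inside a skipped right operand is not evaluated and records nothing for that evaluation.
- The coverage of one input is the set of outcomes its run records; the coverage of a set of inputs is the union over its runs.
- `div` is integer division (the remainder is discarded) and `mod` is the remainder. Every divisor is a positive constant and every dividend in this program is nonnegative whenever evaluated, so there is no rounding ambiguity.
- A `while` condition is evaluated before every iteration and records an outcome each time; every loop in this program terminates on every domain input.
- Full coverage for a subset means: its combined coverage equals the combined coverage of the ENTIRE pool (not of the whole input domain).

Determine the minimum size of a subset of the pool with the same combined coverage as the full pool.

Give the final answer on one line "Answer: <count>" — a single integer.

input #1, w=0, z=8: events B1->T, B1->T, B1->T, B1->T, B1->T, B1->T, B1->T, B1->T, B1->T, B1->T, B1->T, B1->T, B1->F, B2->F, ...; outcomes B1=T, B1=F, B2=F, B3=T, B4=T, B5=F, B6=E, B7=T, B8=S, B9=T
input #2, w=5, z=2: events B1->F, B2->F, B3->T, B4->T, B6->E, B5->F, B8->S, B7->T, B9->T; outcomes B1=F, B2=F, B3=T, B4=T, B5=F, B6=E, B7=T, B8=S, B9=T
input #3, w=6, z=9: events B1->T, B1->T, B1->T, B1->T, B1->T, B1->T, B1->T, B1->T, B1->T, B1->T, B1->T, B1->T, B1->T, B1->T, ...; outcomes B1=T, B1=F, B2=F, B3=T, B4=T, B5=T, B6=E, B7=T, B8=S, B9=T
input #4, w=11, z=2: events B1->F, B2->F, B3->T, B4->T, B6->E, B5->F, B8->E, B7->T, B9->F; outcomes B1=F, B2=F, B3=T, B4=T, B5=F, B6=E, B7=T, B8=E, B9=F
together the pool reaches 13 outcomes: B1=T, B1=F, B2=F, B3=T, B4=T, B5=T, B5=F, B6=E, B7=T, B8=S, B8=E, B9=T, B9=F
no size-1 subset reaches all 13 outcomes (best union: 10/13)
size 2: inputs {3, 4} cover all 13 outcomes, and no lexicographically smaller subset of this size does

Answer: 2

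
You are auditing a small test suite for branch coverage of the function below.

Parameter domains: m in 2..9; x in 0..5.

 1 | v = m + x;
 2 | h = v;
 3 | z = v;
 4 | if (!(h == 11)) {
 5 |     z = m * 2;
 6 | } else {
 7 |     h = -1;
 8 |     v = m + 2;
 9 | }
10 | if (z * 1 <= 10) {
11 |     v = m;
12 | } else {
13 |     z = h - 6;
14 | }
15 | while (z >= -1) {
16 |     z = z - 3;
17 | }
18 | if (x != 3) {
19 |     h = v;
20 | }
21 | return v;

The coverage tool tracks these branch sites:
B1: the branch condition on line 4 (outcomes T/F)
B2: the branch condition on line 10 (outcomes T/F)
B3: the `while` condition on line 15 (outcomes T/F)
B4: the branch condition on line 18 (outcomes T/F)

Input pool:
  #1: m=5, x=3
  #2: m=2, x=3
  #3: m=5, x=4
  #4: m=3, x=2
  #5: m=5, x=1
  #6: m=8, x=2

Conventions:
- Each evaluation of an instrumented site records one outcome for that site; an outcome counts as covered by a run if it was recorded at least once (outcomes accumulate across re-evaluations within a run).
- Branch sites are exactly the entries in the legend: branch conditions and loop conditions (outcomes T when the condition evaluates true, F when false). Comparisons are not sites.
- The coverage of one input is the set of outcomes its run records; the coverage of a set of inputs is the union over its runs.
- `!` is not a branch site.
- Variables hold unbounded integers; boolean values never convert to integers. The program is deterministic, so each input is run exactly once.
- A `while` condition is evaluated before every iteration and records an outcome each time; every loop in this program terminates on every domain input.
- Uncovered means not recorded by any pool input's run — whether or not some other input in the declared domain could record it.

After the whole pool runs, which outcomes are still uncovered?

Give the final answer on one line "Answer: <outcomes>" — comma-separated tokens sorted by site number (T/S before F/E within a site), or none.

run #1 (m=5, x=3) runs B1->T, B2->T, B3->T, B3->T, B3->T, B3->T, B3->F, B4->F; records B1=T, B2=T, B3=T, B3=F, B4=F
run #2 (m=2, x=3) runs B1->T, B2->T, B3->T, B3->T, B3->F, B4->F; records B1=T, B2=T, B3=T, B3=F, B4=F
run #3 (m=5, x=4) runs B1->T, B2->T, B3->T, B3->T, B3->T, B3->T, B3->F, B4->T; records B1=T, B2=T, B3=T, B3=F, B4=T
run #4 (m=3, x=2) runs B1->T, B2->T, B3->T, B3->T, B3->T, B3->F, B4->T; records B1=T, B2=T, B3=T, B3=F, B4=T
run #5 (m=5, x=1) runs B1->T, B2->T, B3->T, B3->T, B3->T, B3->T, B3->F, B4->T; records B1=T, B2=T, B3=T, B3=F, B4=T
run #6 (m=8, x=2) runs B1->T, B2->F, B3->T, B3->T, B3->F, B4->T; records B1=T, B2=F, B3=T, B3=F, B4=T
union over the pool: B1=T, B2=T, B2=F, B3=T, B3=F, B4=T, B4=F
uncovered (1 of 8): B1=F

Answer: B1=F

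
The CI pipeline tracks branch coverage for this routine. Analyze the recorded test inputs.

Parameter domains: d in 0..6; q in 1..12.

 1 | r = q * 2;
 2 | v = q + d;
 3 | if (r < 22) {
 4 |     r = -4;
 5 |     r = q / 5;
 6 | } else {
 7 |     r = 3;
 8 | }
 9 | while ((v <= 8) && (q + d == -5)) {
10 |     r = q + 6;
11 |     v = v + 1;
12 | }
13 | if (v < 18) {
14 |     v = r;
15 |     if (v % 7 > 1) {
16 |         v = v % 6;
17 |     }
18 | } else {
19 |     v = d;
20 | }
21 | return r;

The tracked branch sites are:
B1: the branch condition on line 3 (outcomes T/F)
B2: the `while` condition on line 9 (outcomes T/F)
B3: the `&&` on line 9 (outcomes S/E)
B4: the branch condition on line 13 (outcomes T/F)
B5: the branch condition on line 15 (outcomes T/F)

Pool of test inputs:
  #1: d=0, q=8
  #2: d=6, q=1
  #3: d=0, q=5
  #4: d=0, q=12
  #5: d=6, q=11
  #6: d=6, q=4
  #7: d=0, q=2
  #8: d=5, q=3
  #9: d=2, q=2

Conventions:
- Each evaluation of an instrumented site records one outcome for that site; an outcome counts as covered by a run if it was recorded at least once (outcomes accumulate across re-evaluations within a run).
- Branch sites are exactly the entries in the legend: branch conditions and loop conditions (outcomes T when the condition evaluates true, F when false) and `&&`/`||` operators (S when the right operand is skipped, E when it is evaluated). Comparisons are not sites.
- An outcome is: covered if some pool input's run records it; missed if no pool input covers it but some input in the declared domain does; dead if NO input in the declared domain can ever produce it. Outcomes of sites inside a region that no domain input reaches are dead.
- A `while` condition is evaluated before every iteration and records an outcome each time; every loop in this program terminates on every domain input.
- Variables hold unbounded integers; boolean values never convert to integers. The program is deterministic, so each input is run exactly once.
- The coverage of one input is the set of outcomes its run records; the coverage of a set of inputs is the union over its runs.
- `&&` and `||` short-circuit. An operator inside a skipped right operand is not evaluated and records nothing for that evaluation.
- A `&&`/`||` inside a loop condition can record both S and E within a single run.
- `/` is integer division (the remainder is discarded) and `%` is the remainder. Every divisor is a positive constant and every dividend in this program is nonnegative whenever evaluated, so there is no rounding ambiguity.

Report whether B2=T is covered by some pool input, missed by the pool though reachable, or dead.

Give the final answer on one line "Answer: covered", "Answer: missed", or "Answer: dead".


no pool input records B2=T
checking all 84 inputs in the declared domain: B2=T is never recorded -> dead
Answer: dead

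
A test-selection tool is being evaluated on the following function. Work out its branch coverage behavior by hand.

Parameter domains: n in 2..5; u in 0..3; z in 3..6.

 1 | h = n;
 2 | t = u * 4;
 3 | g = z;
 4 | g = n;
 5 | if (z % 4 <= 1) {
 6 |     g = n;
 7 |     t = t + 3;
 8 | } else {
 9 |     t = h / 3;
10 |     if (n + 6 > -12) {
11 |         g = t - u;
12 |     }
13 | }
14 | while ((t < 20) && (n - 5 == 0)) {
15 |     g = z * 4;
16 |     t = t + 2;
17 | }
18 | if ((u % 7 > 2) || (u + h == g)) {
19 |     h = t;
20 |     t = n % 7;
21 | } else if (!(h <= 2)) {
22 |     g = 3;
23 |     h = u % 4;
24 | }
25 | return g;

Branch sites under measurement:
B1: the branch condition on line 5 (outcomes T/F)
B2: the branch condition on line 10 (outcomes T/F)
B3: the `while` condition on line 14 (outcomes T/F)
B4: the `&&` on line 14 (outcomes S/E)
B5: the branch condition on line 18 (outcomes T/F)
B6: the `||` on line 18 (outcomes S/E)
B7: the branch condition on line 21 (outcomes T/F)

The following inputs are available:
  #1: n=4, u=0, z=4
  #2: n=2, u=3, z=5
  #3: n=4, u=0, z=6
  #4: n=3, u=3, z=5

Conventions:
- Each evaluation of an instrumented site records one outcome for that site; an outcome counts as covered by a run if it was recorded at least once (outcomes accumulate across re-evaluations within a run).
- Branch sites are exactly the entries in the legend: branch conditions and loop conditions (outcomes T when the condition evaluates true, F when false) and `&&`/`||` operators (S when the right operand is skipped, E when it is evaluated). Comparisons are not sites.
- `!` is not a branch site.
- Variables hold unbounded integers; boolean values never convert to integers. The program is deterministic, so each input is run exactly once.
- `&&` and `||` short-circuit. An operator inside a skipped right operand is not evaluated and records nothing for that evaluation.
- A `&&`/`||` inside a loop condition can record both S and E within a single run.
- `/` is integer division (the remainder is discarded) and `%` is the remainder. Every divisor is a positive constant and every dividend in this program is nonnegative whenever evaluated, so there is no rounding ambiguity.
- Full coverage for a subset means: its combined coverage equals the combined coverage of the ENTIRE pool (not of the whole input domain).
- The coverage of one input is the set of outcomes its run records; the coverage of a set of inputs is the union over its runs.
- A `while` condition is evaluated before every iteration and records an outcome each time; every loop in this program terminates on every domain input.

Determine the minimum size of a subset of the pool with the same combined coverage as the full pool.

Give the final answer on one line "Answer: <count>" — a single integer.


#1 (n=4, u=0, z=4) -> B1->T, B4->E, B3->F, B6->E, B5->T; covered: B1=T, B3=F, B4=E, B5=T, B6=E
#2 (n=2, u=3, z=5) -> B1->T, B4->E, B3->F, B6->S, B5->T; covered: B1=T, B3=F, B4=E, B5=T, B6=S
#3 (n=4, u=0, z=6) -> B1->F, B2->T, B4->E, B3->F, B6->E, B5->F, B7->T; covered: B1=F, B2=T, B3=F, B4=E, B5=F, B6=E, B7=T
#4 (n=3, u=3, z=5) -> B1->T, B4->E, B3->F, B6->S, B5->T; covered: B1=T, B3=F, B4=E, B5=T, B6=S
the full pool covers 10 outcomes: B1=T, B1=F, B2=T, B3=F, B4=E, B5=T, B5=F, B6=S, B6=E, B7=T
every size-1 subset falls short of the 10 outcomes (best: 7/10)
size 2: inputs {2, 3} cover all 10 outcomes, and no lexicographically smaller subset of this size does
Answer: 2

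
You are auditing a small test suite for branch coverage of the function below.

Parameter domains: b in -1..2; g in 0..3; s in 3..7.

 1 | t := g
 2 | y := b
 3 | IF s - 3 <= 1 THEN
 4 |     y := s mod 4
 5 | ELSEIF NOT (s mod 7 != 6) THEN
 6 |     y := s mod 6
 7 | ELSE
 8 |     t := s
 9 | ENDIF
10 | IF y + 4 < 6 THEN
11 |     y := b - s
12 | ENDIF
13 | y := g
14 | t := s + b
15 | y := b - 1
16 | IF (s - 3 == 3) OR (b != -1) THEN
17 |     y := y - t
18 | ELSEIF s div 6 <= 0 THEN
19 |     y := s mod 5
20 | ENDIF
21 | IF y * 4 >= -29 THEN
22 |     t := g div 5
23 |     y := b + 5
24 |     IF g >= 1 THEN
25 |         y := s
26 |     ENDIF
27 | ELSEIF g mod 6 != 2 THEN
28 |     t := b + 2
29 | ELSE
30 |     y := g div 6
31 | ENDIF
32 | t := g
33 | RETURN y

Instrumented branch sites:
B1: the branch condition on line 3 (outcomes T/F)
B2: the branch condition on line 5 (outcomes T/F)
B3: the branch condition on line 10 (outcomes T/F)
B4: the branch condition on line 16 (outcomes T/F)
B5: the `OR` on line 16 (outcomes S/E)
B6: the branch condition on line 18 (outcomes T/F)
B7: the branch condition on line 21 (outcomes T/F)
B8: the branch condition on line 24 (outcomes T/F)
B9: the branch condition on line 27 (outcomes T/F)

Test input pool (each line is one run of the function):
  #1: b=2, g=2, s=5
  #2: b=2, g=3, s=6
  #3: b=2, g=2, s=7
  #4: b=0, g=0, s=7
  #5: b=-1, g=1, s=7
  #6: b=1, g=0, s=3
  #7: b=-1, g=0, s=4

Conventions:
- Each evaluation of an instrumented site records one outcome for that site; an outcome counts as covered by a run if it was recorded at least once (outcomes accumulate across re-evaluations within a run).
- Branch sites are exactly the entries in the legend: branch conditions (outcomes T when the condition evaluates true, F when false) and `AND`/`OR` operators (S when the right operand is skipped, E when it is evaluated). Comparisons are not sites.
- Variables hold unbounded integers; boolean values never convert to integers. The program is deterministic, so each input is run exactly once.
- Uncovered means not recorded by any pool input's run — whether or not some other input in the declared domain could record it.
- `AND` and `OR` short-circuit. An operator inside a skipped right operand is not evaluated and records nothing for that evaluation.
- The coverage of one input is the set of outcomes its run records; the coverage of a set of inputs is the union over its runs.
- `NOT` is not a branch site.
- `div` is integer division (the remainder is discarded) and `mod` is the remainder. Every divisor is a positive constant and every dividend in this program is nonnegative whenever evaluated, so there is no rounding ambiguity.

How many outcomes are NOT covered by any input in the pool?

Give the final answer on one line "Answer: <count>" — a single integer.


test 1 (b=2, g=2, s=5) hits B1=F, B2=F, B3=F, B4=T, B5=E, B7=T, B8=T
test 2 (b=2, g=3, s=6) hits B1=F, B2=T, B3=T, B4=T, B5=S, B7=T, B8=T
test 3 (b=2, g=2, s=7) hits B1=F, B2=F, B3=F, B4=T, B5=E, B7=F, B9=F
test 4 (b=0, g=0, s=7) hits B1=F, B2=F, B3=T, B4=T, B5=E, B7=F, B9=T
test 5 (b=-1, g=1, s=7) hits B1=F, B2=F, B3=T, B4=F, B5=E, B6=F, B7=T, B8=T
test 6 (b=1, g=0, s=3) hits B1=T, B3=F, B4=T, B5=E, B7=T, B8=F
test 7 (b=-1, g=0, s=4) hits B1=T, B3=T, B4=F, B5=E, B6=T, B7=T, B8=F
union over the pool: B1=T, B1=F, B2=T, B2=F, B3=T, B3=F, B4=T, B4=F, B5=S, B5=E, B6=T, B6=F, B7=T, B7=F, B8=T, B8=F, B9=T, B9=F
uncovered (0 of 18): none
Answer: 0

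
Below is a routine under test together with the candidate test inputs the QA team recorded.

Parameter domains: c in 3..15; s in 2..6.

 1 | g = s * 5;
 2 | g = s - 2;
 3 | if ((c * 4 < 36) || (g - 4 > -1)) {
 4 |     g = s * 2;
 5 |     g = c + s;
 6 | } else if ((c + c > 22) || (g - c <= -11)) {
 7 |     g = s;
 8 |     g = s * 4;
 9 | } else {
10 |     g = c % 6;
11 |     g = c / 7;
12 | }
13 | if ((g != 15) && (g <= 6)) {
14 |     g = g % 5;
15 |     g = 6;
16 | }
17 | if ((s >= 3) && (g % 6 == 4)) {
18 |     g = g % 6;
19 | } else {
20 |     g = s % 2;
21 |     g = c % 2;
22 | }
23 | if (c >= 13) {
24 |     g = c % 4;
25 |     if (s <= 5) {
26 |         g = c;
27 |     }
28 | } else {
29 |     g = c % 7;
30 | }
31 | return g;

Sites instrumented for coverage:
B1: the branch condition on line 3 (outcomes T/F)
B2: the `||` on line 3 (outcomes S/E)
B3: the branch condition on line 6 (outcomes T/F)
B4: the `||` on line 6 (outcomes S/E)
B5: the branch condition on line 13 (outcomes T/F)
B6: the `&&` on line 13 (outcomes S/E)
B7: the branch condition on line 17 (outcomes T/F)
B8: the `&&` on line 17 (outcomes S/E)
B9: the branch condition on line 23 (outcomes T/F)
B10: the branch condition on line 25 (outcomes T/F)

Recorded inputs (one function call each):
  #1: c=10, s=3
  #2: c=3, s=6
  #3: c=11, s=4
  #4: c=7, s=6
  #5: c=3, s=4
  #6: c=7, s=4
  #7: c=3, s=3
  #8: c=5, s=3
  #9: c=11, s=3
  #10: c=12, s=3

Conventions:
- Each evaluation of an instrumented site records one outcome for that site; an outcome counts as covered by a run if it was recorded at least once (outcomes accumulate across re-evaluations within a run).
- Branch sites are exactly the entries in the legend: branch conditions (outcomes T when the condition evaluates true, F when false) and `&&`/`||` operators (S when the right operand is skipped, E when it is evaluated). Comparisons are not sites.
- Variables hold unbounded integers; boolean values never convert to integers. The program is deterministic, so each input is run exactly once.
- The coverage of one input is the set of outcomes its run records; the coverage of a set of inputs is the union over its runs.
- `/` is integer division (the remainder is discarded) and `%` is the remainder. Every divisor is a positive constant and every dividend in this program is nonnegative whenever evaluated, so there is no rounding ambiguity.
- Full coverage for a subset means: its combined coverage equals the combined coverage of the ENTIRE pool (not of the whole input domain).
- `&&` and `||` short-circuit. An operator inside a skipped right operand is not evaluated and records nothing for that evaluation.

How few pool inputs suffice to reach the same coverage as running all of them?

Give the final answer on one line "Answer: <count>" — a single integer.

#1 (c=10, s=3) -> B2->E, B1->F, B4->E, B3->F, B6->E, B5->T, B8->E, B7->F, B9->F; covered: B1=F, B2=E, B3=F, B4=E, B5=T, B6=E, B7=F, B8=E, B9=F
#2 (c=3, s=6) -> B2->S, B1->T, B6->E, B5->F, B8->E, B7->F, B9->F; covered: B1=T, B2=S, B5=F, B6=E, B7=F, B8=E, B9=F
#3 (c=11, s=4) -> B2->E, B1->F, B4->E, B3->F, B6->E, B5->T, B8->E, B7->F, B9->F; covered: B1=F, B2=E, B3=F, B4=E, B5=T, B6=E, B7=F, B8=E, B9=F
#4 (c=7, s=6) -> B2->S, B1->T, B6->E, B5->F, B8->E, B7->F, B9->F; covered: B1=T, B2=S, B5=F, B6=E, B7=F, B8=E, B9=F
#5 (c=3, s=4) -> B2->S, B1->T, B6->E, B5->F, B8->E, B7->F, B9->F; covered: B1=T, B2=S, B5=F, B6=E, B7=F, B8=E, B9=F
#6 (c=7, s=4) -> B2->S, B1->T, B6->E, B5->F, B8->E, B7->F, B9->F; covered: B1=T, B2=S, B5=F, B6=E, B7=F, B8=E, B9=F
#7 (c=3, s=3) -> B2->S, B1->T, B6->E, B5->T, B8->E, B7->F, B9->F; covered: B1=T, B2=S, B5=T, B6=E, B7=F, B8=E, B9=F
#8 (c=5, s=3) -> B2->S, B1->T, B6->E, B5->F, B8->E, B7->F, B9->F; covered: B1=T, B2=S, B5=F, B6=E, B7=F, B8=E, B9=F
#9 (c=11, s=3) -> B2->E, B1->F, B4->E, B3->F, B6->E, B5->T, B8->E, B7->F, B9->F; covered: B1=F, B2=E, B3=F, B4=E, B5=T, B6=E, B7=F, B8=E, B9=F
#10 (c=12, s=3) -> B2->E, B1->F, B4->S, B3->T, B6->E, B5->F, B8->E, B7->F, B9->F; covered: B1=F, B2=E, B3=T, B4=S, B5=F, B6=E, B7=F, B8=E, B9=F
pool-wide coverage (14 outcomes): B1=T, B1=F, B2=S, B2=E, B3=T, B3=F, B4=S, B4=E, B5=T, B5=F, B6=E, B7=F, B8=E, B9=F
no size-1 subset reaches all 14 outcomes (best union: 9/14)
no size-2 subset reaches all 14 outcomes (best union: 12/14)
at size 3, {1, 2, 10} reaches all 14 outcomes; every lexicographically earlier size-3 subset fails

Answer: 3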